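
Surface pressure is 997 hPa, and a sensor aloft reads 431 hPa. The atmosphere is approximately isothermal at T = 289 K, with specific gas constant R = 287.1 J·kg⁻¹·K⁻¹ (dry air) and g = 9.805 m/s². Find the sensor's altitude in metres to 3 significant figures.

z ≈ 7100 m

Scale height: H = RT/g = 287.1 × 289 / 9.805 = 8462.2 m.
Invert the barometric formula: z = H ln(P₀/P).
P₀/P = 997/431 = 2.3132; ln(2.3132) = 0.83863.
z = 8462.2 × 0.83863 = 7096.7 m.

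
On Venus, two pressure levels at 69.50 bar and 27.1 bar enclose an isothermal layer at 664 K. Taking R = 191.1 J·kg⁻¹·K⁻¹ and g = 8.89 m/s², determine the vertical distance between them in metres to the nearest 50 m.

Hypsometric equation: Δz = (R T̄/g) ln(P₁/P₂).
R T̄/g = 191.1 × 664 / 8.89 = 14273 m.
ln(69.50/27.1) = ln(2.5646) = 0.94180.
Δz = 14273 × 0.94180 = 13442 m.

Δz ≈ 13450 m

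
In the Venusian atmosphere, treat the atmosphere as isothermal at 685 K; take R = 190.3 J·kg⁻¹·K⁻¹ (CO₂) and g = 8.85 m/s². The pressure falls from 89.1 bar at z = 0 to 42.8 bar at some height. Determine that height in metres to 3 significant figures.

Scale height: H = RT/g = 190.3 × 685 / 8.85 = 14729 m.
Invert the barometric formula: z = H ln(P₀/P).
P₀/P = 89.1/42.8 = 2.0818; ln(2.0818) = 0.73323.
z = 14729 × 0.73323 = 10800 m.

z ≈ 10800 m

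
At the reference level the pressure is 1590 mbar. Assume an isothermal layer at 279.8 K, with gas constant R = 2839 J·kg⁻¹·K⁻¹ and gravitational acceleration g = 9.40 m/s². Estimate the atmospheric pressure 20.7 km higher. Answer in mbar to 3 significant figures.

P ≈ 1240 mbar

Scale height: H = RT/g = 2839 × 279.8 / 9.40 = 84506 m.
Barometric formula: P = P₀ exp(−z/H).
z/H = 20700/84506 = 0.24495; exp(−0.24495) = 0.78274.
P = 1590 × 0.78274 = 1244.6 mbar.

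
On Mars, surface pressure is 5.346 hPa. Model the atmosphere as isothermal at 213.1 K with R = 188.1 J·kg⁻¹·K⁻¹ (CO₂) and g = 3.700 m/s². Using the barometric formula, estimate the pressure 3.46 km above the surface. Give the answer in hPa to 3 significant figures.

P ≈ 3.88 hPa

Scale height: H = RT/g = 188.1 × 213.1 / 3.700 = 10834 m.
Barometric formula: P = P₀ exp(−z/H).
z/H = 3460.0/10834 = 0.31936; exp(−0.31936) = 0.72661.
P = 5.346 × 0.72661 = 3.8845 hPa.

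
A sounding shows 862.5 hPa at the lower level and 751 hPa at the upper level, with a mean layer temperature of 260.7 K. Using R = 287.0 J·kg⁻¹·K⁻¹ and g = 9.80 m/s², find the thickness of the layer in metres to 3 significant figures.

Hypsometric equation: Δz = (R T̄/g) ln(P₁/P₂).
R T̄/g = 287.0 × 260.7 / 9.80 = 7634.8 m.
ln(862.5/751) = ln(1.1485) = 0.13846.
Δz = 7634.8 × 0.13846 = 1057.1 m.

Δz ≈ 1060 m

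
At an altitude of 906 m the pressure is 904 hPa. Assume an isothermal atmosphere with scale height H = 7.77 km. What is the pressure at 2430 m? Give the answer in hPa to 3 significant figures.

P ≈ 743 hPa

Between two levels, P₂ = P₁ exp(−Δz/H) with Δz = z₂ − z₁.
Δz = 2430.0 − 906.00 = 1524.0 m; Δz/H = 1524.0/7770.0 = 0.19614.
P₂ = 904 × exp(−0.19614) = 904 × 0.82190 = 743.00 hPa.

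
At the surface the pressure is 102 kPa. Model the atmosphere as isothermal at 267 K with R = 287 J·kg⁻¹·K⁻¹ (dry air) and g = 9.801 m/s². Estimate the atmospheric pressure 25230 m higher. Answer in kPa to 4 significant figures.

P ≈ 4.047 kPa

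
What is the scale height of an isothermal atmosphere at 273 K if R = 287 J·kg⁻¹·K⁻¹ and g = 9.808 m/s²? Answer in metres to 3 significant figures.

H ≈ 7990 m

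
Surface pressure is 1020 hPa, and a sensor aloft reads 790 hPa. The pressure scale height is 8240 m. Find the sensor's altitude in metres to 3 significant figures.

Invert the barometric formula: z = H ln(P₀/P).
P₀/P = 1020/790 = 1.2911; ln(1.2911) = 0.25549.
z = 8240.0 × 0.25549 = 2105.2 m.

z ≈ 2110 m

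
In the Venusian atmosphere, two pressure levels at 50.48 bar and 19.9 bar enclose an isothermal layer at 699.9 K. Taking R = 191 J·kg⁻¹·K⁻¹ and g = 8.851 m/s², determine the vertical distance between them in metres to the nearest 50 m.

Δz ≈ 14050 m

Hypsometric equation: Δz = (R T̄/g) ln(P₁/P₂).
R T̄/g = 191 × 699.9 / 8.851 = 15103 m.
ln(50.48/19.9) = ln(2.5367) = 0.93086.
Δz = 15103 × 0.93086 = 14059 m.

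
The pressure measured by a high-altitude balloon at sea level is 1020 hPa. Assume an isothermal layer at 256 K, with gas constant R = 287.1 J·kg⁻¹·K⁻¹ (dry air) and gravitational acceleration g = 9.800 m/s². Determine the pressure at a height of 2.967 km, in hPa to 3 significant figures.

P ≈ 687 hPa

Scale height: H = RT/g = 287.1 × 256 / 9.800 = 7499.8 m.
Barometric formula: P = P₀ exp(−z/H).
z/H = 2967.0/7499.8 = 0.39561; exp(−0.39561) = 0.67327.
P = 1020 × 0.67327 = 686.74 hPa.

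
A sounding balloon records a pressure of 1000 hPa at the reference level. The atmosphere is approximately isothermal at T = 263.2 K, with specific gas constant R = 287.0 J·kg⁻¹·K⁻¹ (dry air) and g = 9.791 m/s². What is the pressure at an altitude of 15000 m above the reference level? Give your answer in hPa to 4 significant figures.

Scale height: H = RT/g = 287.0 × 263.2 / 9.791 = 7715.1 m.
Barometric formula: P = P₀ exp(−z/H).
z/H = 15000/7715.1 = 1.9442; exp(−1.9442) = 0.14310.
P = 1000 × 0.14310 = 143.10 hPa.

P ≈ 143.1 hPa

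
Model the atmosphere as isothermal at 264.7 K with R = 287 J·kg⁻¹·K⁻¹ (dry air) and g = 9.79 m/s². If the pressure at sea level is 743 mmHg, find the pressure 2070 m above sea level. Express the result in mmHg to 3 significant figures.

P ≈ 569 mmHg

Scale height: H = RT/g = 287 × 264.7 / 9.79 = 7759.8 m.
Barometric formula: P = P₀ exp(−z/H).
z/H = 2070.0/7759.8 = 0.26676; exp(−0.26676) = 0.76586.
P = 743 × 0.76586 = 569.03 mmHg.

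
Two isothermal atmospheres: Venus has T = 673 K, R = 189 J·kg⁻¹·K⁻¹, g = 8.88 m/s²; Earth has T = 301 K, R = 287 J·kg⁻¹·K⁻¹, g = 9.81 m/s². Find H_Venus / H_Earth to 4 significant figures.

H = RT/g for each body.
H_Venus = 189 × 673 / 8.88 = 14324 m.
H_Earth = 287 × 301 / 9.81 = 8806.0 m.
H_Venus/H_Earth = 14324/8806.0 = 1.6266.

H_Venus/H_Earth ≈ 1.627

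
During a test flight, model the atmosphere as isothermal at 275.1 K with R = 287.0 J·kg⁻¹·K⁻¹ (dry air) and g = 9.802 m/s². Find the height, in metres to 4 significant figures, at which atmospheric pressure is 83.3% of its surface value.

z ≈ 1472 m

Scale height: H = RT/g = 287.0 × 275.1 / 9.802 = 8054.9 m.
Set P/P₀ = exp(−z/H) = 0.833, so z = −H ln(0.833).
−ln(0.833) = 0.18272; z = 8054.9 × 0.18272 = 1471.8 m.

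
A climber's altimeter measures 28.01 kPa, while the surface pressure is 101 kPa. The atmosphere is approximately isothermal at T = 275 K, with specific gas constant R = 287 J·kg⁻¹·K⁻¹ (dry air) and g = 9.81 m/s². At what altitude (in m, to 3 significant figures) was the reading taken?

Scale height: H = RT/g = 287 × 275 / 9.81 = 8045.4 m.
Invert the barometric formula: z = H ln(P₀/P).
P₀/P = 101/28.01 = 3.6059; ln(3.6059) = 1.2826.
z = 8045.4 × 1.2826 = 10319 m.

z ≈ 10300 m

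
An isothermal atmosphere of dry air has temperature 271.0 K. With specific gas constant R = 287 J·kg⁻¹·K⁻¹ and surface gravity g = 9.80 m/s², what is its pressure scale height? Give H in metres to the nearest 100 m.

H ≈ 7900 m

The scale height of an isothermal atmosphere is H = RT/g.
H = 287 × 271.0 / 9.80 = 77777/9.80 = 7936.4 m.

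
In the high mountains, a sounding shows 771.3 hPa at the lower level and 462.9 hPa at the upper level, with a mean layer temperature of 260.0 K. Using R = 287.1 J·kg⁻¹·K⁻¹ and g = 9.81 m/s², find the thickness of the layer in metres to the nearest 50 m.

Hypsometric equation: Δz = (R T̄/g) ln(P₁/P₂).
R T̄/g = 287.1 × 260.0 / 9.81 = 7609.2 m.
ln(771.3/462.9) = ln(1.6662) = 0.51055.
Δz = 7609.2 × 0.51055 = 3884.9 m.

Δz ≈ 3900 m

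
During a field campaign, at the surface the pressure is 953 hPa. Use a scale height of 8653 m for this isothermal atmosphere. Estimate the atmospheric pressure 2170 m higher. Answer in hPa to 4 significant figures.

P ≈ 741.6 hPa

Barometric formula: P = P₀ exp(−z/H).
z/H = 2170.0/8653.0 = 0.25078; exp(−0.25078) = 0.77819.
P = 953 × 0.77819 = 741.62 hPa.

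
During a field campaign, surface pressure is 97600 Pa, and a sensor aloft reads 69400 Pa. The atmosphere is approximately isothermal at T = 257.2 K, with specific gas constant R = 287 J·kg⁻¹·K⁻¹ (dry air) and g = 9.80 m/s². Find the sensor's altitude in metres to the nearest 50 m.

Scale height: H = RT/g = 287 × 257.2 / 9.80 = 7532.3 m.
Invert the barometric formula: z = H ln(P₀/P).
P₀/P = 97600/69400 = 1.4063; ln(1.4063) = 0.34096.
z = 7532.3 × 0.34096 = 2568.2 m.

z ≈ 2550 m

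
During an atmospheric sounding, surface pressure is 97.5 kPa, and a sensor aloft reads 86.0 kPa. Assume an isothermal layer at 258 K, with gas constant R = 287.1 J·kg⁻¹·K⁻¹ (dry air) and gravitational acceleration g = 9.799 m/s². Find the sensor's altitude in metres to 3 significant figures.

z ≈ 949 m

Scale height: H = RT/g = 287.1 × 258 / 9.799 = 7559.1 m.
Invert the barometric formula: z = H ln(P₀/P).
P₀/P = 97.5/86.0 = 1.1337; ln(1.1337) = 0.12549.
z = 7559.1 × 0.12549 = 948.59 m.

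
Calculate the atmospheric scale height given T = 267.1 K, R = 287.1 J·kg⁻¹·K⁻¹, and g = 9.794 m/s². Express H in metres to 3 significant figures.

H ≈ 7830 m

The scale height of an isothermal atmosphere is H = RT/g.
H = 287.1 × 267.1 / 9.794 = 76684/9.794 = 7829.7 m.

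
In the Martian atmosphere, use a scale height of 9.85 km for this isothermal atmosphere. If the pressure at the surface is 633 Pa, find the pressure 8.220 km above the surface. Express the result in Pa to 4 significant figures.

Barometric formula: P = P₀ exp(−z/H).
z/H = 8220.0/9850.0 = 0.83452; exp(−0.83452) = 0.43408.
P = 633 × 0.43408 = 274.77 Pa.

P ≈ 274.8 Pa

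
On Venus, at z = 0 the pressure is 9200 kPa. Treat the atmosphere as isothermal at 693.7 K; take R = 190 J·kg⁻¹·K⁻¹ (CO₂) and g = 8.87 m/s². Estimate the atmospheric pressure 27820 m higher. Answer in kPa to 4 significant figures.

Scale height: H = RT/g = 190 × 693.7 / 8.87 = 14859 m.
Barometric formula: P = P₀ exp(−z/H).
z/H = 27820/14859 = 1.8723; exp(−1.8723) = 0.15377.
P = 9200 × 0.15377 = 1414.7 kPa.

P ≈ 1415 kPa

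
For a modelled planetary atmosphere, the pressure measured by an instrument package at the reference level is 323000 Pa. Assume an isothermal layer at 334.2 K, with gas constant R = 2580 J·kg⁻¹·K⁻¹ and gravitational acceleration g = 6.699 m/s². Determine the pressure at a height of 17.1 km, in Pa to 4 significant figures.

P ≈ 282800 Pa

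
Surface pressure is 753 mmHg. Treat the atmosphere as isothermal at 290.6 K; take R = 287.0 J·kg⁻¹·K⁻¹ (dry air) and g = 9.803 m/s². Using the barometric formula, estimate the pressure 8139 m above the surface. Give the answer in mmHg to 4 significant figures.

Scale height: H = RT/g = 287.0 × 290.6 / 9.803 = 8507.8 m.
Barometric formula: P = P₀ exp(−z/H).
z/H = 8139.0/8507.8 = 0.95665; exp(−0.95665) = 0.38418.
P = 753 × 0.38418 = 289.29 mmHg.

P ≈ 289.3 mmHg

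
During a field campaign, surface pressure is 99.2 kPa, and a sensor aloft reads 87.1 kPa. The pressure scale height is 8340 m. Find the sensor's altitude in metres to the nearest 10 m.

Invert the barometric formula: z = H ln(P₀/P).
P₀/P = 99.2/87.1 = 1.1389; ln(1.1389) = 0.13006.
z = 8340.0 × 0.13006 = 1084.7 m.

z ≈ 1080 m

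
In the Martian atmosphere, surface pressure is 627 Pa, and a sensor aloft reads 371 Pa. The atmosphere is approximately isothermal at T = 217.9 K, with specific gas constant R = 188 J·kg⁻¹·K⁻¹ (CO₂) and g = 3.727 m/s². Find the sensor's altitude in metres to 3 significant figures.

z ≈ 5770 m

Scale height: H = RT/g = 188 × 217.9 / 3.727 = 10991 m.
Invert the barometric formula: z = H ln(P₀/P).
P₀/P = 627/371 = 1.6900; ln(1.6900) = 0.52473.
z = 10991 × 0.52473 = 5767.3 m.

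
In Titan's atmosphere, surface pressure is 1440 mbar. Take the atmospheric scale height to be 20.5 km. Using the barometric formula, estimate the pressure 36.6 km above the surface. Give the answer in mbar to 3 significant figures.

P ≈ 242 mbar

Barometric formula: P = P₀ exp(−z/H).
z/H = 36600/20500 = 1.7854; exp(−1.7854) = 0.16773.
P = 1440 × 0.16773 = 241.53 mbar.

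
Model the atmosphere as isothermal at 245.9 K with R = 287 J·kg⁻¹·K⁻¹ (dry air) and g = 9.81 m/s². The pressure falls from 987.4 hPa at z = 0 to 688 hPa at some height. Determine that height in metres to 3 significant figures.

z ≈ 2600 m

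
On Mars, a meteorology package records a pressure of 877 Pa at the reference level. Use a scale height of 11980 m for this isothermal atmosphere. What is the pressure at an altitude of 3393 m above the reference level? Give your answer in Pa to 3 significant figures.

P ≈ 661 Pa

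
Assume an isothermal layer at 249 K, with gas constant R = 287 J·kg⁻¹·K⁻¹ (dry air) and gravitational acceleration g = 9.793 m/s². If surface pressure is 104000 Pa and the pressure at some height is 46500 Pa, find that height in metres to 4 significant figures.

z ≈ 5874 m

Scale height: H = RT/g = 287 × 249 / 9.793 = 7297.4 m.
Invert the barometric formula: z = H ln(P₀/P).
P₀/P = 104000/46500 = 2.2366; ln(2.2366) = 0.80496.
z = 7297.4 × 0.80496 = 5874.1 m.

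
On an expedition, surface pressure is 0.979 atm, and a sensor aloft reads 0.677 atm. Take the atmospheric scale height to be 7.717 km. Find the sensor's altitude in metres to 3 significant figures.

z ≈ 2850 m

Invert the barometric formula: z = H ln(P₀/P).
P₀/P = 0.979/0.677 = 1.4461; ln(1.4461) = 0.36887.
z = 7717.0 × 0.36887 = 2846.6 m.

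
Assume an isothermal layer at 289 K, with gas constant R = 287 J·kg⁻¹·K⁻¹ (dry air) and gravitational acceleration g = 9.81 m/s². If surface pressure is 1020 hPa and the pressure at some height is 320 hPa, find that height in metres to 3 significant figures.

Scale height: H = RT/g = 287 × 289 / 9.81 = 8454.9 m.
Invert the barometric formula: z = H ln(P₀/P).
P₀/P = 1020/320 = 3.1875; ln(3.1875) = 1.1592.
z = 8454.9 × 1.1592 = 9800.9 m.

z ≈ 9800 m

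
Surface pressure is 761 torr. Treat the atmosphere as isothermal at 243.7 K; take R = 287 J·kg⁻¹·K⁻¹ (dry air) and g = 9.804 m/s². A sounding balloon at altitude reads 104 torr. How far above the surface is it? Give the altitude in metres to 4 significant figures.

z ≈ 14200 m

Scale height: H = RT/g = 287 × 243.7 / 9.804 = 7134.0 m.
Invert the barometric formula: z = H ln(P₀/P).
P₀/P = 761/104 = 7.3173; ln(7.3173) = 1.9902.
z = 7134.0 × 1.9902 = 14198 m.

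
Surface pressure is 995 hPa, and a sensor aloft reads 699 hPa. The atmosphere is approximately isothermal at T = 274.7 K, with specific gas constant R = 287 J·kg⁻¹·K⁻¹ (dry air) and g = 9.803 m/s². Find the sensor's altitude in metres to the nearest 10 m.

z ≈ 2840 m

Scale height: H = RT/g = 287 × 274.7 / 9.803 = 8042.3 m.
Invert the barometric formula: z = H ln(P₀/P).
P₀/P = 995/699 = 1.4235; ln(1.4235) = 0.35312.
z = 8042.3 × 0.35312 = 2839.9 m.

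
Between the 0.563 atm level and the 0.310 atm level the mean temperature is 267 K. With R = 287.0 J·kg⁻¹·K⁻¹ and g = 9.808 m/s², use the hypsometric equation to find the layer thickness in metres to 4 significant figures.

Δz ≈ 4662 m

Hypsometric equation: Δz = (R T̄/g) ln(P₁/P₂).
R T̄/g = 287.0 × 267 / 9.808 = 7812.9 m.
ln(0.563/0.310) = ln(1.8161) = 0.59669.
Δz = 7812.9 × 0.59669 = 4661.9 m.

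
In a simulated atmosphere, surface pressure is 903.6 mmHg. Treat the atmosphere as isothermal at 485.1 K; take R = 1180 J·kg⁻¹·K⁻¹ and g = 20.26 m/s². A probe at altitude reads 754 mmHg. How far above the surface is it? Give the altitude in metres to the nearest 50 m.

z ≈ 5100 m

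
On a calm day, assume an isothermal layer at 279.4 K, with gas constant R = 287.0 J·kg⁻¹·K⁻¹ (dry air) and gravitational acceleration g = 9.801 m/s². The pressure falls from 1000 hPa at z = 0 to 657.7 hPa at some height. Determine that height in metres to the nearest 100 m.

z ≈ 3400 m

Scale height: H = RT/g = 287.0 × 279.4 / 9.801 = 8181.6 m.
Invert the barometric formula: z = H ln(P₀/P).
P₀/P = 1000/657.7 = 1.5205; ln(1.5205) = 0.41904.
z = 8181.6 × 0.41904 = 3428.4 m.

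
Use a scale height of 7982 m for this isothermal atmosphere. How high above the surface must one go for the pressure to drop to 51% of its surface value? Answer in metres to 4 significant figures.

z ≈ 5375 m

Set P/P₀ = exp(−z/H) = 0.51, so z = −H ln(0.51).
−ln(0.51) = 0.67334; z = 7982.0 × 0.67334 = 5374.6 m.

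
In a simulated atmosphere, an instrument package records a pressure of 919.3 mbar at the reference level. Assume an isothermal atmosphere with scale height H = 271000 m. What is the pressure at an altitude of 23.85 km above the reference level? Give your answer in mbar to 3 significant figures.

Barometric formula: P = P₀ exp(−z/H).
z/H = 23850/271000 = 0.088007; exp(−0.088007) = 0.91575.
P = 919.3 × 0.91575 = 841.85 mbar.

P ≈ 842 mbar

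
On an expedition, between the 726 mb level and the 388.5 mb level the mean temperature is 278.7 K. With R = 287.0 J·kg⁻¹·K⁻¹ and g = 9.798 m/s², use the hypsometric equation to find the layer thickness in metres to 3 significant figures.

Δz ≈ 5100 m

Hypsometric equation: Δz = (R T̄/g) ln(P₁/P₂).
R T̄/g = 287.0 × 278.7 / 9.798 = 8163.6 m.
ln(726/388.5) = ln(1.8687) = 0.62524.
Δz = 8163.6 × 0.62524 = 5104.2 m.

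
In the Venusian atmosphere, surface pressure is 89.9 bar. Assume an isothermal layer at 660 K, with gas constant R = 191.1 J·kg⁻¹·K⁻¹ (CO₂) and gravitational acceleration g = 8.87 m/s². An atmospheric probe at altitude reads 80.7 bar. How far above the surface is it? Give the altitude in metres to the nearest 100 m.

Scale height: H = RT/g = 191.1 × 660 / 8.87 = 14219 m.
Invert the barometric formula: z = H ln(P₀/P).
P₀/P = 89.9/80.7 = 1.1140; ln(1.1140) = 0.10796.
z = 14219 × 0.10796 = 1535.1 m.

z ≈ 1500 m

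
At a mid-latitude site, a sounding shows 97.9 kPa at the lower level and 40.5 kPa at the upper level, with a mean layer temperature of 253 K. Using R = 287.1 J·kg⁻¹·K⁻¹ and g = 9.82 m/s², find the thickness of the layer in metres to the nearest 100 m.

Hypsometric equation: Δz = (R T̄/g) ln(P₁/P₂).
R T̄/g = 287.1 × 253 / 9.82 = 7396.8 m.
ln(97.9/40.5) = ln(2.4173) = 0.88265.
Δz = 7396.8 × 0.88265 = 6528.8 m.

Δz ≈ 6500 m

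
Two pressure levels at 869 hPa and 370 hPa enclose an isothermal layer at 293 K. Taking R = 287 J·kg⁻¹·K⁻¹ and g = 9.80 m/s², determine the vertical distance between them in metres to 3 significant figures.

Δz ≈ 7330 m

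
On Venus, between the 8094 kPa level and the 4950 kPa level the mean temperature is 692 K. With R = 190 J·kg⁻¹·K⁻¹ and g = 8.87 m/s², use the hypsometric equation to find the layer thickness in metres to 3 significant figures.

Hypsometric equation: Δz = (R T̄/g) ln(P₁/P₂).
R T̄/g = 190 × 692 / 8.87 = 14823 m.
ln(8094/4950) = ln(1.6352) = 0.49177.
Δz = 14823 × 0.49177 = 7289.5 m.

Δz ≈ 7290 m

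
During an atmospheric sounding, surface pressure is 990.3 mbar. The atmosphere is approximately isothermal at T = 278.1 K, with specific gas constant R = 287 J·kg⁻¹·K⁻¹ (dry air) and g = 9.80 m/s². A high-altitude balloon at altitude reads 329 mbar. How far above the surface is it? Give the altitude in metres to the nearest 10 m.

z ≈ 8970 m

Scale height: H = RT/g = 287 × 278.1 / 9.80 = 8144.4 m.
Invert the barometric formula: z = H ln(P₀/P).
P₀/P = 990.3/329 = 3.0100; ln(3.0100) = 1.1019.
z = 8144.4 × 1.1019 = 8974.3 m.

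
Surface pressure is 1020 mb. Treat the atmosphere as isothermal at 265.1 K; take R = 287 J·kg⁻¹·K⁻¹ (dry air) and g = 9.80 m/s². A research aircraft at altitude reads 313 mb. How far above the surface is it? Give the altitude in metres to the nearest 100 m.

Scale height: H = RT/g = 287 × 265.1 / 9.80 = 7763.6 m.
Invert the barometric formula: z = H ln(P₀/P).
P₀/P = 1020/313 = 3.2588; ln(3.2588) = 1.1814.
z = 7763.6 × 1.1814 = 9171.9 m.

z ≈ 9200 m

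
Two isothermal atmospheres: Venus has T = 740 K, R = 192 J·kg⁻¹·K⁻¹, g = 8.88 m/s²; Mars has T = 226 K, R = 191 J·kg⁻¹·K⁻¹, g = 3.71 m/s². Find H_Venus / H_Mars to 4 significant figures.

H_Venus/H_Mars ≈ 1.375

H = RT/g for each body.
H_Venus = 192 × 740 / 8.88 = 16000 m.
H_Mars = 191 × 226 / 3.71 = 11635 m.
H_Venus/H_Mars = 16000/11635 = 1.3752.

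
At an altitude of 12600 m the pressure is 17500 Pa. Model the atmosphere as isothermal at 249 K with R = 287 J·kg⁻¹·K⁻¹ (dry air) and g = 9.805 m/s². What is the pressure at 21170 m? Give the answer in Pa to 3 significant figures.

P ≈ 5400 Pa

Scale height: H = RT/g = 287 × 249 / 9.805 = 7288.4 m.
Between two levels, P₂ = P₁ exp(−Δz/H) with Δz = z₂ − z₁.
Δz = 21170 − 12600 = 8570.0 m; Δz/H = 8570.0/7288.4 = 1.1758.
P₂ = 17500 × exp(−1.1758) = 17500 × 0.30857 = 5400.0 Pa.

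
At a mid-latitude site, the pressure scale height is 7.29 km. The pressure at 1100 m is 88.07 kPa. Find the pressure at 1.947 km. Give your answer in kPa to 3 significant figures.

Between two levels, P₂ = P₁ exp(−Δz/H) with Δz = z₂ − z₁.
Δz = 1947.0 − 1100.0 = 847.00 m; Δz/H = 847.00/7290.0 = 0.11619.
P₂ = 88.07 × exp(−0.11619) = 88.07 × 0.89031 = 78.410 kPa.

P ≈ 78.4 kPa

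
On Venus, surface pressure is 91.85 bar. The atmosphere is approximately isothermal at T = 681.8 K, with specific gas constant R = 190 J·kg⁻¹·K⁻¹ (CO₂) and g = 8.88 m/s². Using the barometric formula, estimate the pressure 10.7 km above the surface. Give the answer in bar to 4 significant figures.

P ≈ 44.11 bar

Scale height: H = RT/g = 190 × 681.8 / 8.88 = 14588 m.
Barometric formula: P = P₀ exp(−z/H).
z/H = 10700/14588 = 0.73348; exp(−0.73348) = 0.48023.
P = 91.85 × 0.48023 = 44.109 bar.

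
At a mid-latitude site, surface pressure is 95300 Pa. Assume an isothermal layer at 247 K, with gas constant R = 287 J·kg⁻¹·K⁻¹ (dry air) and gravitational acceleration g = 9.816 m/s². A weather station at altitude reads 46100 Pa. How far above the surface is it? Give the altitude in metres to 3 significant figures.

z ≈ 5240 m

Scale height: H = RT/g = 287 × 247 / 9.816 = 7221.8 m.
Invert the barometric formula: z = H ln(P₀/P).
P₀/P = 95300/46100 = 2.0672; ln(2.0672) = 0.72620.
z = 7221.8 × 0.72620 = 5244.5 m.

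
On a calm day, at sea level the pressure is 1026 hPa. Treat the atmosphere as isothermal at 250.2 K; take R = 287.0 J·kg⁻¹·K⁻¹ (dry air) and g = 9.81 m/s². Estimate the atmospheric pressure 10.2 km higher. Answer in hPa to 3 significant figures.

P ≈ 255 hPa

Scale height: H = RT/g = 287.0 × 250.2 / 9.81 = 7319.8 m.
Barometric formula: P = P₀ exp(−z/H).
z/H = 10200/7319.8 = 1.3935; exp(−1.3935) = 0.24821.
P = 1026 × 0.24821 = 254.66 hPa.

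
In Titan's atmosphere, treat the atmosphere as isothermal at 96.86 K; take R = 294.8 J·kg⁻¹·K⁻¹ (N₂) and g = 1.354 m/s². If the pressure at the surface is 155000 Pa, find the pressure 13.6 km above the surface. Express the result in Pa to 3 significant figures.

Scale height: H = RT/g = 294.8 × 96.86 / 1.354 = 21089 m.
Barometric formula: P = P₀ exp(−z/H).
z/H = 13600/21089 = 0.64489; exp(−0.64489) = 0.52472.
P = 155000 × 0.52472 = 81332 Pa.

P ≈ 81300 Pa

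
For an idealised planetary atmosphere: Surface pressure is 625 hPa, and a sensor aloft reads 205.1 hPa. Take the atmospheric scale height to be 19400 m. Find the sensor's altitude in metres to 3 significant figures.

Invert the barometric formula: z = H ln(P₀/P).
P₀/P = 625/205.1 = 3.0473; ln(3.0473) = 1.1143.
z = 19400 × 1.1143 = 21617 m.

z ≈ 21600 m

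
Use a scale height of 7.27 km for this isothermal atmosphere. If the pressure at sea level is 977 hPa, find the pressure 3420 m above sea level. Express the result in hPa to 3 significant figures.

P ≈ 610 hPa

Barometric formula: P = P₀ exp(−z/H).
z/H = 3420.0/7270.0 = 0.47043; exp(−0.47043) = 0.62473.
P = 977 × 0.62473 = 610.36 hPa.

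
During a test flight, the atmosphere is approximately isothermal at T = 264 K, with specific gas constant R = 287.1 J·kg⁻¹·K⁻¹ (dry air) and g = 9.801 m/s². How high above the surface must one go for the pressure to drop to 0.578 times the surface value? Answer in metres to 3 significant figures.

z ≈ 4240 m

Scale height: H = RT/g = 287.1 × 264 / 9.801 = 7733.3 m.
Set P/P₀ = exp(−z/H) = 0.578, so z = −H ln(0.578).
−ln(0.578) = 0.54818; z = 7733.3 × 0.54818 = 4239.2 m.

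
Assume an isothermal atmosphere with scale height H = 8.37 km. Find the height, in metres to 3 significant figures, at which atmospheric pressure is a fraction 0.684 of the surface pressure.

z ≈ 3180 m

Set P/P₀ = exp(−z/H) = 0.684, so z = −H ln(0.684).
−ln(0.684) = 0.37980; z = 8370.0 × 0.37980 = 3178.9 m.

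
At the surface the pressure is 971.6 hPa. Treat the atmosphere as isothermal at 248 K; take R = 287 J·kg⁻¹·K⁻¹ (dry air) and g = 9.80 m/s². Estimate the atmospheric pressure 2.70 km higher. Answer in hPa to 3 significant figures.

Scale height: H = RT/g = 287 × 248 / 9.80 = 7262.9 m.
Barometric formula: P = P₀ exp(−z/H).
z/H = 2700.0/7262.9 = 0.37175; exp(−0.37175) = 0.68953.
P = 971.6 × 0.68953 = 669.95 hPa.

P ≈ 670 hPa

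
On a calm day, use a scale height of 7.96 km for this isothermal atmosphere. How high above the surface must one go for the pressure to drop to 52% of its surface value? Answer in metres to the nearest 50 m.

Set P/P₀ = exp(−z/H) = 0.52, so z = −H ln(0.52).
−ln(0.52) = 0.65393; z = 7960.0 × 0.65393 = 5205.3 m.

z ≈ 5200 m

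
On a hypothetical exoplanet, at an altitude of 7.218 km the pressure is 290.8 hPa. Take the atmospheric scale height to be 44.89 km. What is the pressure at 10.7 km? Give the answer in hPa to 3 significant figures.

P ≈ 269 hPa

Between two levels, P₂ = P₁ exp(−Δz/H) with Δz = z₂ − z₁.
Δz = 10700 − 7218.0 = 3482.0 m; Δz/H = 3482.0/44890 = 0.077567.
P₂ = 290.8 × exp(−0.077567) = 290.8 × 0.92537 = 269.10 hPa.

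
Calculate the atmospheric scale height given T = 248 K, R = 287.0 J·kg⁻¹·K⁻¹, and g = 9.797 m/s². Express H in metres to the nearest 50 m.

The scale height of an isothermal atmosphere is H = RT/g.
H = 287.0 × 248 / 9.797 = 71176/9.797 = 7265.1 m.

H ≈ 7250 m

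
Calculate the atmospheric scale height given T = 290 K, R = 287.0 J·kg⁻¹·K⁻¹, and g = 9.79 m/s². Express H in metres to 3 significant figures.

H ≈ 8500 m

The scale height of an isothermal atmosphere is H = RT/g.
H = 287.0 × 290 / 9.79 = 83230/9.79 = 8501.5 m.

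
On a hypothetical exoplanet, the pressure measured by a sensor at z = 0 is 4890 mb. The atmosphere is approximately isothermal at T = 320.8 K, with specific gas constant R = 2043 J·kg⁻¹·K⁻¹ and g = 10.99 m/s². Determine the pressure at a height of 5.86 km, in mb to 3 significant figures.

P ≈ 4430 mb

Scale height: H = RT/g = 2043 × 320.8 / 10.99 = 59636 m.
Barometric formula: P = P₀ exp(−z/H).
z/H = 5860.0/59636 = 0.098263; exp(−0.098263) = 0.90641.
P = 4890 × 0.90641 = 4432.3 mb.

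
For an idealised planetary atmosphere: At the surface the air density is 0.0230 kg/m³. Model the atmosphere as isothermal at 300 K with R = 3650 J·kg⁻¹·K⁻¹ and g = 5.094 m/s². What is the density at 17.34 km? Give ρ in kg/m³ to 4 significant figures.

ρ ≈ 0.02122 kg/m³

Scale height: H = RT/g = 3650 × 300 / 5.094 = 214960 m.
In an isothermal atmosphere, density decays like pressure: ρ = ρ₀ exp(−z/H).
z/H = 17340/214960 = 0.080666; exp(−0.080666) = 0.92250.
ρ = 0.0230 × 0.92250 = 0.021218 kg/m³.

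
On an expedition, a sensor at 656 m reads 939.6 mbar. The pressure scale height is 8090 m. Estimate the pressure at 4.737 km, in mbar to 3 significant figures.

P ≈ 567 mbar

Between two levels, P₂ = P₁ exp(−Δz/H) with Δz = z₂ − z₁.
Δz = 4737.0 − 656.00 = 4081.0 m; Δz/H = 4081.0/8090.0 = 0.50445.
P₂ = 939.6 × exp(−0.50445) = 939.6 × 0.60384 = 567.37 mbar.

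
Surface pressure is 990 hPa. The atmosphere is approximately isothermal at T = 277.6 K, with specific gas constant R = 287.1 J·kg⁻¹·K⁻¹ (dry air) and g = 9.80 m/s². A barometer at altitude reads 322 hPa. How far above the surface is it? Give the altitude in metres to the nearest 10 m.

z ≈ 9130 m

Scale height: H = RT/g = 287.1 × 277.6 / 9.80 = 8132.5 m.
Invert the barometric formula: z = H ln(P₀/P).
P₀/P = 990/322 = 3.0745; ln(3.0745) = 1.1231.
z = 8132.5 × 1.1231 = 9133.6 m.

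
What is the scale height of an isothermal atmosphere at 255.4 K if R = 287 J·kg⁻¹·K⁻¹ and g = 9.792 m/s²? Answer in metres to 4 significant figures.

The scale height of an isothermal atmosphere is H = RT/g.
H = 287 × 255.4 / 9.792 = 73300/9.792 = 7485.7 m.

H ≈ 7486 m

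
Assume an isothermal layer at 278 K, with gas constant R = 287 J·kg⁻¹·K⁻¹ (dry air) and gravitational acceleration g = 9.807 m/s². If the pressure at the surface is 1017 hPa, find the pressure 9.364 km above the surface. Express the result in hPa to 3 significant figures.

P ≈ 322 hPa

Scale height: H = RT/g = 287 × 278 / 9.807 = 8135.6 m.
Barometric formula: P = P₀ exp(−z/H).
z/H = 9364.0/8135.6 = 1.1510; exp(−1.1510) = 0.31632.
P = 1017 × 0.31632 = 321.70 hPa.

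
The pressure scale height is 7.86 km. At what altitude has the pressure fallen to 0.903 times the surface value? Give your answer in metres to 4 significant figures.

Set P/P₀ = exp(−z/H) = 0.903, so z = −H ln(0.903).
−ln(0.903) = 0.10203; z = 7860.0 × 0.10203 = 801.96 m.

z ≈ 802.0 m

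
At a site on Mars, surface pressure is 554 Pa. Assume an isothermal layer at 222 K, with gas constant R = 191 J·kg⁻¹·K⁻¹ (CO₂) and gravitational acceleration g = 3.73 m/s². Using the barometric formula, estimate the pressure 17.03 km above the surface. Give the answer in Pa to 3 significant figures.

P ≈ 124 Pa

Scale height: H = RT/g = 191 × 222 / 3.73 = 11368 m.
Barometric formula: P = P₀ exp(−z/H).
z/H = 17030/11368 = 1.4981; exp(−1.4981) = 0.22355.
P = 554 × 0.22355 = 123.85 Pa.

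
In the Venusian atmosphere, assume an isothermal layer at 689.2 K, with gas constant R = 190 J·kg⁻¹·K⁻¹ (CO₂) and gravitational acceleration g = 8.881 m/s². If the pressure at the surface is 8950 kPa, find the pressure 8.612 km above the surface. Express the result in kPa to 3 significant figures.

Scale height: H = RT/g = 190 × 689.2 / 8.881 = 14745 m.
Barometric formula: P = P₀ exp(−z/H).
z/H = 8612.0/14745 = 0.58406; exp(−0.58406) = 0.55763.
P = 8950 × 0.55763 = 4990.8 kPa.

P ≈ 4990 kPa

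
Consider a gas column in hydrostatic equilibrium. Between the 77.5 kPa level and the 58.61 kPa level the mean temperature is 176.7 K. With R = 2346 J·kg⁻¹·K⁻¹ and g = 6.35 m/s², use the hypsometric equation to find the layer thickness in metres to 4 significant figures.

Δz ≈ 18240 m

Hypsometric equation: Δz = (R T̄/g) ln(P₁/P₂).
R T̄/g = 2346 × 176.7 / 6.35 = 65282 m.
ln(77.5/58.61) = ln(1.3223) = 0.27937.
Δz = 65282 × 0.27937 = 18238 m.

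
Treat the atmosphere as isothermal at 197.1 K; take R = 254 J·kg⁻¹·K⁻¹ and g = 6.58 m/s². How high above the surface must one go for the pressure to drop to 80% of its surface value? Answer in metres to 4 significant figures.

z ≈ 1698 m

Scale height: H = RT/g = 254 × 197.1 / 6.58 = 7608.4 m.
Set P/P₀ = exp(−z/H) = 0.8, so z = −H ln(0.8).
−ln(0.8) = 0.22314; z = 7608.4 × 0.22314 = 1697.7 m.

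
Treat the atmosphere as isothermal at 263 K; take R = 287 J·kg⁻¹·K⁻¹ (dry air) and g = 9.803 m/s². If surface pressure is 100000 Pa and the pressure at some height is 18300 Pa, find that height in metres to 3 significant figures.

z ≈ 13100 m

Scale height: H = RT/g = 287 × 263 / 9.803 = 7699.8 m.
Invert the barometric formula: z = H ln(P₀/P).
P₀/P = 100000/18300 = 5.4645; ln(5.4645) = 1.6983.
z = 7699.8 × 1.6983 = 13077 m.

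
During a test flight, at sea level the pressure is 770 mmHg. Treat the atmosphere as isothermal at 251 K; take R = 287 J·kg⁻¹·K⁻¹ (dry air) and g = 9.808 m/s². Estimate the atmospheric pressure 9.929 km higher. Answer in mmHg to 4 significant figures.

Scale height: H = RT/g = 287 × 251 / 9.808 = 7344.7 m.
Barometric formula: P = P₀ exp(−z/H).
z/H = 9929.0/7344.7 = 1.3519; exp(−1.3519) = 0.25875.
P = 770 × 0.25875 = 199.24 mmHg.

P ≈ 199.2 mmHg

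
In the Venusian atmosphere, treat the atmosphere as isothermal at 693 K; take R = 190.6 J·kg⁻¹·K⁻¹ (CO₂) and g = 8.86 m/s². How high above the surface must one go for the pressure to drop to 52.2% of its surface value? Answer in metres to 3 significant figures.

Scale height: H = RT/g = 190.6 × 693 / 8.86 = 14908 m.
Set P/P₀ = exp(−z/H) = 0.522, so z = −H ln(0.522).
−ln(0.522) = 0.65009; z = 14908 × 0.65009 = 9691.5 m.

z ≈ 9690 m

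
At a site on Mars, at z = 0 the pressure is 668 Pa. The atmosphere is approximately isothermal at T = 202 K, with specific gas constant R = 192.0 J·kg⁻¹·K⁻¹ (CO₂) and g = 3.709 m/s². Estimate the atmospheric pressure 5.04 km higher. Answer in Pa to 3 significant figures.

P ≈ 413 Pa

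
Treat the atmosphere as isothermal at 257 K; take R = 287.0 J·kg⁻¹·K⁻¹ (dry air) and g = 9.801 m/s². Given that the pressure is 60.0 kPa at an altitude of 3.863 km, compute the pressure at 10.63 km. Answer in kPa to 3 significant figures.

P ≈ 24.4 kPa

Scale height: H = RT/g = 287.0 × 257 / 9.801 = 7525.7 m.
Between two levels, P₂ = P₁ exp(−Δz/H) with Δz = z₂ − z₁.
Δz = 10630 − 3863.0 = 6767.0 m; Δz/H = 6767.0/7525.7 = 0.89919.
P₂ = 60.0 × exp(−0.89919) = 60.0 × 0.40690 = 24.414 kPa.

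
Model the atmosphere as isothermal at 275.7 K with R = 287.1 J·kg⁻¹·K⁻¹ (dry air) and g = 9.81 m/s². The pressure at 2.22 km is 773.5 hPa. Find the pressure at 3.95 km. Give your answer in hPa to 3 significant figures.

P ≈ 624 hPa

Scale height: H = RT/g = 287.1 × 275.7 / 9.81 = 8068.7 m.
Between two levels, P₂ = P₁ exp(−Δz/H) with Δz = z₂ − z₁.
Δz = 3950.0 − 2220.0 = 1730.0 m; Δz/H = 1730.0/8068.7 = 0.21441.
P₂ = 773.5 × exp(−0.21441) = 773.5 × 0.80702 = 624.23 hPa.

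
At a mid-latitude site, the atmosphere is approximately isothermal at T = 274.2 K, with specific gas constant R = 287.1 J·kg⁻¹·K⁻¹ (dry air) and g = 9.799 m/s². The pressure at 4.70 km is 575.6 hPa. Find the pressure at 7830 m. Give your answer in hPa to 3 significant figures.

P ≈ 390 hPa

Scale height: H = RT/g = 287.1 × 274.2 / 9.799 = 8033.8 m.
Between two levels, P₂ = P₁ exp(−Δz/H) with Δz = z₂ − z₁.
Δz = 7830.0 − 4700.0 = 3130.0 m; Δz/H = 3130.0/8033.8 = 0.38960.
P₂ = 575.6 × exp(−0.38960) = 575.6 × 0.67733 = 389.87 hPa.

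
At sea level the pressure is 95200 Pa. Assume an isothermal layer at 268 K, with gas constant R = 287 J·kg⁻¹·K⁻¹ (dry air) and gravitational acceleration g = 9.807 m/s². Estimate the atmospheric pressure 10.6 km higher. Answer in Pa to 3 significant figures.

P ≈ 24600 Pa

Scale height: H = RT/g = 287 × 268 / 9.807 = 7843.0 m.
Barometric formula: P = P₀ exp(−z/H).
z/H = 10600/7843.0 = 1.3515; exp(−1.3515) = 0.25885.
P = 95200 × 0.25885 = 24643 Pa.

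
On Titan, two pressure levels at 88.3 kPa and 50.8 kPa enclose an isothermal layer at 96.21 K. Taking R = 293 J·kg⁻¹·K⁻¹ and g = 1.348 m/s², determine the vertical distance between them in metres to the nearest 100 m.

Δz ≈ 11600 m

Hypsometric equation: Δz = (R T̄/g) ln(P₁/P₂).
R T̄/g = 293 × 96.21 / 1.348 = 20912 m.
ln(88.3/50.8) = ln(1.7382) = 0.55285.
Δz = 20912 × 0.55285 = 11561 m.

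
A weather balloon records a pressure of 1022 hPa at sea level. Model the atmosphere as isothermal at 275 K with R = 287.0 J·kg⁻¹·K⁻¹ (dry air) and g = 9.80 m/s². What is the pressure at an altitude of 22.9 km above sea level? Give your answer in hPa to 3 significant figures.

Scale height: H = RT/g = 287.0 × 275 / 9.80 = 8053.6 m.
Barometric formula: P = P₀ exp(−z/H).
z/H = 22900/8053.6 = 2.8434; exp(−2.8434) = 0.058227.
P = 1022 × 0.058227 = 59.508 hPa.

P ≈ 59.5 hPa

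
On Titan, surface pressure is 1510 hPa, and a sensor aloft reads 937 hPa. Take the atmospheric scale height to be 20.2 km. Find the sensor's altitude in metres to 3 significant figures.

z ≈ 9640 m

Invert the barometric formula: z = H ln(P₀/P).
P₀/P = 1510/937 = 1.6115; ln(1.6115) = 0.47717.
z = 20200 × 0.47717 = 9638.8 m.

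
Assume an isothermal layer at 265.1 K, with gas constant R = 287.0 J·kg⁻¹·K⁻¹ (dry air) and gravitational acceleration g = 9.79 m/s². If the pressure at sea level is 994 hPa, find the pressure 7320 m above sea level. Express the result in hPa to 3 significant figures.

P ≈ 388 hPa

Scale height: H = RT/g = 287.0 × 265.1 / 9.79 = 7771.6 m.
Barometric formula: P = P₀ exp(−z/H).
z/H = 7320.0/7771.6 = 0.94189; exp(−0.94189) = 0.38989.
P = 994 × 0.38989 = 387.55 hPa.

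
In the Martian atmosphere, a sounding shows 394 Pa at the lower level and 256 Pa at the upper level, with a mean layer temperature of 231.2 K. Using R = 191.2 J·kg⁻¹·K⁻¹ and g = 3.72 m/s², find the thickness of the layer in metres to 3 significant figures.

Hypsometric equation: Δz = (R T̄/g) ln(P₁/P₂).
R T̄/g = 191.2 × 231.2 / 3.72 = 11883 m.
ln(394/256) = ln(1.5391) = 0.43120.
Δz = 11883 × 0.43120 = 5123.9 m.

Δz ≈ 5120 m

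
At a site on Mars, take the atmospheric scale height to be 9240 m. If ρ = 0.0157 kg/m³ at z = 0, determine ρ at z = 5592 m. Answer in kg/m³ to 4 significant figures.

In an isothermal atmosphere, density decays like pressure: ρ = ρ₀ exp(−z/H).
z/H = 5592.0/9240.0 = 0.60519; exp(−0.60519) = 0.54597.
ρ = 0.0157 × 0.54597 = 0.0085717 kg/m³.

ρ ≈ 0.008572 kg/m³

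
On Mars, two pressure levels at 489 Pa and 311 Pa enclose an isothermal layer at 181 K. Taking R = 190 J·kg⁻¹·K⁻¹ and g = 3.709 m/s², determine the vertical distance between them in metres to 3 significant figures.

Δz ≈ 4200 m

Hypsometric equation: Δz = (R T̄/g) ln(P₁/P₂).
R T̄/g = 190 × 181 / 3.709 = 9272.0 m.
ln(489/311) = ln(1.5723) = 0.45254.
Δz = 9272.0 × 0.45254 = 4196.0 m.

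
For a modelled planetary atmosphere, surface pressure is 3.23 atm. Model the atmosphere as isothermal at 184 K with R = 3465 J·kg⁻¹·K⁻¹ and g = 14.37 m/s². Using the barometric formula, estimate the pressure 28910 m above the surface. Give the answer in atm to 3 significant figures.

P ≈ 1.68 atm

Scale height: H = RT/g = 3465 × 184 / 14.37 = 44367 m.
Barometric formula: P = P₀ exp(−z/H).
z/H = 28910/44367 = 0.65161; exp(−0.65161) = 0.52121.
P = 3.23 × 0.52121 = 1.6835 atm.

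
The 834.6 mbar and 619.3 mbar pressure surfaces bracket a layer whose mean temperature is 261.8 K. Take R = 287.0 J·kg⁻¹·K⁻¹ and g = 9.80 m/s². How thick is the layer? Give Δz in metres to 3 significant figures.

Δz ≈ 2290 m

Hypsometric equation: Δz = (R T̄/g) ln(P₁/P₂).
R T̄/g = 287.0 × 261.8 / 9.80 = 7667.0 m.
ln(834.6/619.3) = ln(1.3477) = 0.29840.
Δz = 7667.0 × 0.29840 = 2287.8 m.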